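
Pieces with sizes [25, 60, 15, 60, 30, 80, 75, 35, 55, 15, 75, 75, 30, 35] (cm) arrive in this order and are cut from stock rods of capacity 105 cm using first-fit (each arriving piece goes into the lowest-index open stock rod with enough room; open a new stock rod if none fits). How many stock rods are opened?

8

  25 → stock rod 1 (new)  [load 25/105]
  60 → stock rod 1  [load 85/105]
  15 → stock rod 1  [load 100/105]
  60 → stock rod 2 (new)  [load 60/105]
  30 → stock rod 2  [load 90/105]
  80 → stock rod 3 (new)  [load 80/105]
  75 → stock rod 4 (new)  [load 75/105]
  35 → stock rod 5 (new)  [load 35/105]
  55 → stock rod 5  [load 90/105]
  15 → stock rod 2  [load 105/105]
  75 → stock rod 6 (new)  [load 75/105]
  75 → stock rod 7 (new)  [load 75/105]
  30 → stock rod 4  [load 105/105]
  35 → stock rod 8 (new)  [load 35/105]
8 stock rods opened.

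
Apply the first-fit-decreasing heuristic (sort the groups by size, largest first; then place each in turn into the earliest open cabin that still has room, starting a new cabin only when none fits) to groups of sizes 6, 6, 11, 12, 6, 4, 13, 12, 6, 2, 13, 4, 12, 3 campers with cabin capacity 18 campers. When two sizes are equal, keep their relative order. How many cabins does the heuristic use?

Sorted descending: 13, 13, 12, 12, 12, 11, 6, 6, 6, 6, 4, 4, 3, 2.
  13 → cabin 1 (new)  [load 13/18]
  13 → cabin 2 (new)  [load 13/18]
  12 → cabin 3 (new)  [load 12/18]
  12 → cabin 4 (new)  [load 12/18]
  12 → cabin 5 (new)  [load 12/18]
  11 → cabin 6 (new)  [load 11/18]
  6 → cabin 3  [load 18/18]
  6 → cabin 4  [load 18/18]
  6 → cabin 5  [load 18/18]
  6 → cabin 6  [load 17/18]
  4 → cabin 1  [load 17/18]
  4 → cabin 2  [load 17/18]
  3 → cabin 7 (new)  [load 3/18]
  2 → cabin 7  [load 5/18]
7 cabins opened.

7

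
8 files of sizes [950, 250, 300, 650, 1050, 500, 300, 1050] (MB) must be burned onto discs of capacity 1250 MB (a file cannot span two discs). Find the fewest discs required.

5

Total = 1050 + 1050 + 950 + 650 + 500 + 300 + 300 + 250 = 5050 MB.
Lower bound: ⌈5050/1250⌉ = 5 discs.
A packing using 5 discs:
  disc 1: 1050 = 1050
  disc 2: 1050 = 1050
  disc 3: 950 + 300 = 1250
  disc 4: 650 + 500 = 1150
  disc 5: 300 + 250 = 550
This matches the lower bound, so 5 is optimal.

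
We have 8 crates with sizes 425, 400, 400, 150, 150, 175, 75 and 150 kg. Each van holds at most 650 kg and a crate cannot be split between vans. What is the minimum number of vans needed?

Total = 425 + 400 + 400 + 175 + 150 + 150 + 150 + 75 = 1925 kg.
Lower bound: ⌈1925/650⌉ = 3 vans.
A packing using 4 vans:
  van 1: 425 + 175 = 600
  van 2: 400 + 150 + 75 = 625
  van 3: 400 + 150 = 550
  van 4: 150 = 150
No arrangement into 3 vans stays within capacity, so 4 is optimal.

4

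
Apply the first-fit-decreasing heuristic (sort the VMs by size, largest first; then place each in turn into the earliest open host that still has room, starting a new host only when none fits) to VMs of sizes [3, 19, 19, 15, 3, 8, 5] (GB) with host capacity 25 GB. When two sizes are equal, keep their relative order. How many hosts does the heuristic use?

Sorted descending: 19, 19, 15, 8, 5, 3, 3.
  19 → host 1 (new)  [load 19/25]
  19 → host 2 (new)  [load 19/25]
  15 → host 3 (new)  [load 15/25]
  8 → host 3  [load 23/25]
  5 → host 1  [load 24/25]
  3 → host 2  [load 22/25]
  3 → host 2  [load 25/25]
3 hosts opened.

3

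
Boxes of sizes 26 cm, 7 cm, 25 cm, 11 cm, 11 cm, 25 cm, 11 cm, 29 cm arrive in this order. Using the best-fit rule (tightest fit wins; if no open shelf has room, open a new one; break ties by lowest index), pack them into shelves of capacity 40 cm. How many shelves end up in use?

4

  26 → shelf 1 (new)  [load 26/40]
  7 → shelf 1  [load 33/40]
  25 → shelf 2 (new)  [load 25/40]
  11 → shelf 2  [load 36/40]
  11 → shelf 3 (new)  [load 11/40]
  25 → shelf 3  [load 36/40]
  11 → shelf 4 (new)  [load 11/40]
  29 → shelf 4  [load 40/40]
4 shelves opened.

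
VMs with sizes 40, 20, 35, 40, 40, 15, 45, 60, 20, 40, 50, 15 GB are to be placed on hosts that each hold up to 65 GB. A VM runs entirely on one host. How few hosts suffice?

8

Total = 60 + 50 + 45 + 40 + 40 + 40 + 40 + 35 + 20 + 20 + 15 + 15 = 420 GB.
Lower bound: ⌈420/65⌉ = 7 hosts.
Also, 8 VMs each exceed 65/2 GB, and no two of those can share a host, so at least 8 hosts are needed.
A packing using 8 hosts:
  host 1: 60 = 60
  host 2: 50 + 15 = 65
  host 3: 45 + 20 = 65
  host 4: 40 + 20 = 60
  host 5: 40 + 15 = 55
  host 6: 40 = 40
  host 7: 40 = 40
  host 8: 35 = 35
This matches the lower bound, so 8 is optimal.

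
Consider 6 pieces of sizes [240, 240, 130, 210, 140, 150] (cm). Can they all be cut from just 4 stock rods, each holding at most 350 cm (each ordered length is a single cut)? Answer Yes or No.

Yes

A valid assignment using 4 stock rods:
  stock rod 1: 240 = 240
  stock rod 2: 240 = 240
  stock rod 3: 210 + 140 = 350
  stock rod 4: 150 + 130 = 280
Every load is within 350 cm, so 4 stock rods suffice.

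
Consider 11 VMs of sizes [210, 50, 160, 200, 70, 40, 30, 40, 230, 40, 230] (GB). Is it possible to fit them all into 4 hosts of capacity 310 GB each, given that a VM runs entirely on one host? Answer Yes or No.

No

Total = 1300 GB; ⌈1300/310⌉ = 5.
At least 5 hosts are required, but only 4 are allowed.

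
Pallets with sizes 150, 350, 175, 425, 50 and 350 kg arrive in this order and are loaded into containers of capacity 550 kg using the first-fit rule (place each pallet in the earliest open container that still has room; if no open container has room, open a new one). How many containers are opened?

  150 → container 1 (new)  [load 150/550]
  350 → container 1  [load 500/550]
  175 → container 2 (new)  [load 175/550]
  425 → container 3 (new)  [load 425/550]
  50 → container 1  [load 550/550]
  350 → container 2  [load 525/550]
3 containers opened.

3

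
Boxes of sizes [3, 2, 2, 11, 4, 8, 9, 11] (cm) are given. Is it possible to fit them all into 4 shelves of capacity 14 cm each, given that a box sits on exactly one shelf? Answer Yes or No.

A valid assignment using 4 shelves:
  shelf 1: 11 + 3 = 14
  shelf 2: 11 + 2 = 13
  shelf 3: 9 + 4 = 13
  shelf 4: 8 + 2 = 10
Every load is within 14 cm, so 4 shelves suffice.

Yes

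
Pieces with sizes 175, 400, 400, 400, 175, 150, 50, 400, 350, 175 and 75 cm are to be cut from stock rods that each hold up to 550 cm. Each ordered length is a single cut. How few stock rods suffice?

6

Total = 400 + 400 + 400 + 400 + 350 + 175 + 175 + 175 + 150 + 75 + 50 = 2750 cm.
Lower bound: ⌈2750/550⌉ = 5 stock rods.
A packing using 6 stock rods:
  stock rod 1: 400 + 150 = 550
  stock rod 2: 400 + 75 + 50 = 525
  stock rod 3: 400 = 400
  stock rod 4: 400 = 400
  stock rod 5: 350 + 175 = 525
  stock rod 6: 175 + 175 = 350
No arrangement into 5 stock rods stays within capacity, so 6 is optimal.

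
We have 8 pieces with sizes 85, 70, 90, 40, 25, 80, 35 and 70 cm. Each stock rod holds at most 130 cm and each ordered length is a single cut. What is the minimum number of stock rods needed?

5

Total = 90 + 85 + 80 + 70 + 70 + 40 + 35 + 25 = 495 cm.
Lower bound: ⌈495/130⌉ = 4 stock rods.
Also, 5 pieces each exceed 65 cm, and no two of those can share a stock rod, so at least 5 stock rods are needed.
A packing using 5 stock rods:
  stock rod 1: 90 + 40 = 130
  stock rod 2: 85 + 35 = 120
  stock rod 3: 80 + 25 = 105
  stock rod 4: 70 = 70
  stock rod 5: 70 = 70
This matches the lower bound, so 5 is optimal.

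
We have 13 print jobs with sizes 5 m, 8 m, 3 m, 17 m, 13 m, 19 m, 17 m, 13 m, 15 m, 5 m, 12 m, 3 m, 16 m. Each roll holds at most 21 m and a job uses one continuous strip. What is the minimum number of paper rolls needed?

Total = 19 + 17 + 17 + 16 + 15 + 13 + 13 + 12 + 8 + 5 + 5 + 3 + 3 = 146 m.
Lower bound: ⌈146/21⌉ = 7 paper rolls.
Also, 8 print jobs each exceed 21/2 m, and no two of those can share a roll, so at least 8 paper rolls are needed.
A packing using 8 paper rolls:
  roll 1: 19 = 19
  roll 2: 17 + 3 = 20
  roll 3: 17 + 3 = 20
  roll 4: 16 + 5 = 21
  roll 5: 15 + 5 = 20
  roll 6: 13 + 8 = 21
  roll 7: 13 = 13
  roll 8: 12 = 12
This matches the lower bound, so 8 is optimal.

8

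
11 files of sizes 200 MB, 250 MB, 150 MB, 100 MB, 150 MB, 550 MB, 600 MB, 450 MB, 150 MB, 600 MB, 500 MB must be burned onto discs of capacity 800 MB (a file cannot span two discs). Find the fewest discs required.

5

Total = 600 + 600 + 550 + 500 + 450 + 250 + 200 + 150 + 150 + 150 + 100 = 3700 MB.
Lower bound: ⌈3700/800⌉ = 5 discs.
A packing using 5 discs:
  disc 1: 600 + 200 = 800
  disc 2: 600 + 150 = 750
  disc 3: 550 + 250 = 800
  disc 4: 500 + 150 + 150 = 800
  disc 5: 450 + 100 = 550
This matches the lower bound, so 5 is optimal.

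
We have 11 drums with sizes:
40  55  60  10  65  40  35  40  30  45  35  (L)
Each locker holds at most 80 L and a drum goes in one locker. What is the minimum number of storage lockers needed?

7

Total = 65 + 60 + 55 + 45 + 40 + 40 + 40 + 35 + 35 + 30 + 10 = 455 L.
Lower bound: ⌈455/80⌉ = 6 storage lockers.
A packing using 7 storage lockers:
  locker 1: 65 + 10 = 75
  locker 2: 60 = 60
  locker 3: 55 = 55
  locker 4: 45 + 35 = 80
  locker 5: 40 + 40 = 80
  locker 6: 40 + 35 = 75
  locker 7: 30 = 30
No arrangement into 6 storage lockers stays within capacity, so 7 is optimal.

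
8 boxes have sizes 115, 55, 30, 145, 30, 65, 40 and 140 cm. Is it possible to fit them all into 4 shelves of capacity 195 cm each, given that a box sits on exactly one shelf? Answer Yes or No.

A valid assignment using 4 shelves:
  shelf 1: 145 + 40 = 185
  shelf 2: 140 + 55 = 195
  shelf 3: 115 + 65 = 180
  shelf 4: 30 + 30 = 60
Every load is within 195 cm, so 4 shelves suffice.

Yes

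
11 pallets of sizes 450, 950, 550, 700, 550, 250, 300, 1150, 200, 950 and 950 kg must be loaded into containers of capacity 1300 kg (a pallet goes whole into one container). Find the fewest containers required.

6

Total = 1150 + 950 + 950 + 950 + 700 + 550 + 550 + 450 + 300 + 250 + 200 = 7000 kg.
Lower bound: ⌈7000/1300⌉ = 6 containers.
A packing using 6 containers:
  container 1: 1150 = 1150
  container 2: 950 + 300 = 1250
  container 3: 950 + 250 = 1200
  container 4: 950 + 200 = 1150
  container 5: 700 + 550 = 1250
  container 6: 550 + 450 = 1000
This matches the lower bound, so 6 is optimal.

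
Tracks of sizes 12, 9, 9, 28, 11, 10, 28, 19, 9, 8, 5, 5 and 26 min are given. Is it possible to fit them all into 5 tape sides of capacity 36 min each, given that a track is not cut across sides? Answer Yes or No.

Total = 179 min; ⌈179/36⌉ = 5.
The bound of 5 does not rule out 5, but exhaustive search shows no assignment into 5 tape sides of capacity 36 min exists — the minimum is 6.

No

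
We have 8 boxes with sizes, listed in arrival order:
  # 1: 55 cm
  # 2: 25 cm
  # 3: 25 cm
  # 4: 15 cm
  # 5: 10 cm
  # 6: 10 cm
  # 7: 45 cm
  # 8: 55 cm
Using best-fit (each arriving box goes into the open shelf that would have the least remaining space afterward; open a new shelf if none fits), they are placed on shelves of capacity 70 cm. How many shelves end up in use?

4

  55 → shelf 1 (new)  [load 55/70]
  25 → shelf 2 (new)  [load 25/70]
  25 → shelf 2  [load 50/70]
  15 → shelf 1  [load 70/70]
  10 → shelf 2  [load 60/70]
  10 → shelf 2  [load 70/70]
  45 → shelf 3 (new)  [load 45/70]
  55 → shelf 4 (new)  [load 55/70]
4 shelves opened.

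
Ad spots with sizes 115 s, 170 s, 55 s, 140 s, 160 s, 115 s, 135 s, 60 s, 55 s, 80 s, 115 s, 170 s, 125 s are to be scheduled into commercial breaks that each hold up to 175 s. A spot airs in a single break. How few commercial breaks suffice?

10

Total = 170 + 170 + 160 + 140 + 135 + 125 + 115 + 115 + 115 + 80 + 60 + 55 + 55 = 1495 s.
Lower bound: ⌈1495/175⌉ = 9 commercial breaks.
A packing using 10 commercial breaks:
  break 1: 170 = 170
  break 2: 170 = 170
  break 3: 160 = 160
  break 4: 140 = 140
  break 5: 135 = 135
  break 6: 125 = 125
  break 7: 115 + 60 = 175
  break 8: 115 + 55 = 170
  break 9: 115 + 55 = 170
  break 10: 80 = 80
No arrangement into 9 commercial breaks stays within capacity, so 10 is optimal.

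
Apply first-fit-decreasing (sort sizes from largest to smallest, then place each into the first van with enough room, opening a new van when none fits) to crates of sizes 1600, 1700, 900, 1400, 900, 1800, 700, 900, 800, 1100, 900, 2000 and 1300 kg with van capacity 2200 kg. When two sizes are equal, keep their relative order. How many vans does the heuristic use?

9

Sorted descending: 2000, 1800, 1700, 1600, 1400, 1300, 1100, 900, 900, 900, 900, 800, 700.
  2000 → van 1 (new)  [load 2000/2200]
  1800 → van 2 (new)  [load 1800/2200]
  1700 → van 3 (new)  [load 1700/2200]
  1600 → van 4 (new)  [load 1600/2200]
  1400 → van 5 (new)  [load 1400/2200]
  1300 → van 6 (new)  [load 1300/2200]
  1100 → van 7 (new)  [load 1100/2200]
  900 → van 6  [load 2200/2200]
  900 → van 7  [load 2000/2200]
  900 → van 8 (new)  [load 900/2200]
  900 → van 8  [load 1800/2200]
  800 → van 5  [load 2200/2200]
  700 → van 9 (new)  [load 700/2200]
9 vans opened.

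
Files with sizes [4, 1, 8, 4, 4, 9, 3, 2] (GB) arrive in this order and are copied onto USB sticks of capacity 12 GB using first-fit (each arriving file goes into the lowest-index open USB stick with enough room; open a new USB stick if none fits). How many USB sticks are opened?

  4 → USB stick 1 (new)  [load 4/12]
  1 → USB stick 1  [load 5/12]
  8 → USB stick 2 (new)  [load 8/12]
  4 → USB stick 1  [load 9/12]
  4 → USB stick 2  [load 12/12]
  9 → USB stick 3 (new)  [load 9/12]
  3 → USB stick 1  [load 12/12]
  2 → USB stick 3  [load 11/12]
3 USB sticks opened.

3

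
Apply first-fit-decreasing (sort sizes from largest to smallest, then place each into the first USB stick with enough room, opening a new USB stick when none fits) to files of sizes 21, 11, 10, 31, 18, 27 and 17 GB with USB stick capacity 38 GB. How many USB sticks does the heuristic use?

4

Sorted descending: 31, 27, 21, 18, 17, 11, 10.
  31 → USB stick 1 (new)  [load 31/38]
  27 → USB stick 2 (new)  [load 27/38]
  21 → USB stick 3 (new)  [load 21/38]
  18 → USB stick 4 (new)  [load 18/38]
  17 → USB stick 3  [load 38/38]
  11 → USB stick 2  [load 38/38]
  10 → USB stick 4  [load 28/38]
4 USB sticks opened.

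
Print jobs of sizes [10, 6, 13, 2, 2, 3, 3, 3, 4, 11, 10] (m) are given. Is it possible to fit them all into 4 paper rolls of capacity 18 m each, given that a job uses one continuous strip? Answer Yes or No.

Yes

A valid assignment using 4 paper rolls:
  roll 1: 13 + 4 = 17
  roll 2: 11 + 6 = 17
  roll 3: 10 + 3 + 3 + 2 = 18
  roll 4: 10 + 3 + 2 = 15
Every load is within 18 m, so 4 paper rolls suffice.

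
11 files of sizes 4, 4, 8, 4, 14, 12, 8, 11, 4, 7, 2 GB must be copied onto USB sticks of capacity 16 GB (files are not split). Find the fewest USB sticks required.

5

Total = 14 + 12 + 11 + 8 + 8 + 7 + 4 + 4 + 4 + 4 + 2 = 78 GB.
Lower bound: ⌈78/16⌉ = 5 USB sticks.
A packing using 5 USB sticks:
  USB stick 1: 14 + 2 = 16
  USB stick 2: 12 + 4 = 16
  USB stick 3: 11 + 4 = 15
  USB stick 4: 8 + 8 = 16
  USB stick 5: 7 + 4 + 4 = 15
This matches the lower bound, so 5 is optimal.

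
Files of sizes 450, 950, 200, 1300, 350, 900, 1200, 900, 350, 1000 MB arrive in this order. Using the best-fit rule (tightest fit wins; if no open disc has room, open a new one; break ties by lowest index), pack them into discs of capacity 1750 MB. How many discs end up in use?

  450 → disc 1 (new)  [load 450/1750]
  950 → disc 1  [load 1400/1750]
  200 → disc 1  [load 1600/1750]
  1300 → disc 2 (new)  [load 1300/1750]
  350 → disc 2  [load 1650/1750]
  900 → disc 3 (new)  [load 900/1750]
  1200 → disc 4 (new)  [load 1200/1750]
  900 → disc 5 (new)  [load 900/1750]
  350 → disc 4  [load 1550/1750]
  1000 → disc 6 (new)  [load 1000/1750]
6 discs opened.

6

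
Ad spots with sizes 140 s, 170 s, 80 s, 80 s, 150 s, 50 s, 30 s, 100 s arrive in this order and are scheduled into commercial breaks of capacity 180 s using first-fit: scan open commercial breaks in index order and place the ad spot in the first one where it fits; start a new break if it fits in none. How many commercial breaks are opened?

5

  140 → break 1 (new)  [load 140/180]
  170 → break 2 (new)  [load 170/180]
  80 → break 3 (new)  [load 80/180]
  80 → break 3  [load 160/180]
  150 → break 4 (new)  [load 150/180]
  50 → break 5 (new)  [load 50/180]
  30 → break 1  [load 170/180]
  100 → break 5  [load 150/180]
5 commercial breaks opened.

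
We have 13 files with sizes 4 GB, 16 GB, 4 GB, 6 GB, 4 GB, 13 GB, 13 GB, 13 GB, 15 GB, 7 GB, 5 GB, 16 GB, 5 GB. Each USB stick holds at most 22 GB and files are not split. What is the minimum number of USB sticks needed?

6

Total = 16 + 16 + 15 + 13 + 13 + 13 + 7 + 6 + 5 + 5 + 4 + 4 + 4 = 121 GB.
Lower bound: ⌈121/22⌉ = 6 USB sticks.
A packing using 6 USB sticks:
  USB stick 1: 16 + 6 = 22
  USB stick 2: 16 + 5 = 21
  USB stick 3: 15 + 7 = 22
  USB stick 4: 13 + 5 + 4 = 22
  USB stick 5: 13 + 4 + 4 = 21
  USB stick 6: 13 = 13
This matches the lower bound, so 6 is optimal.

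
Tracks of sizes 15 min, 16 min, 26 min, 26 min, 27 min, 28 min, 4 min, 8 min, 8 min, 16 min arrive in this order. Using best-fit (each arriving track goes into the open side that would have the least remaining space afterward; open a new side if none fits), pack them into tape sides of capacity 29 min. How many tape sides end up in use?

  15 → side 1 (new)  [load 15/29]
  16 → side 2 (new)  [load 16/29]
  26 → side 3 (new)  [load 26/29]
  26 → side 4 (new)  [load 26/29]
  27 → side 5 (new)  [load 27/29]
  28 → side 6 (new)  [load 28/29]
  4 → side 2  [load 20/29]
  8 → side 2  [load 28/29]
  8 → side 1  [load 23/29]
  16 → side 7 (new)  [load 16/29]
7 tape sides opened.

7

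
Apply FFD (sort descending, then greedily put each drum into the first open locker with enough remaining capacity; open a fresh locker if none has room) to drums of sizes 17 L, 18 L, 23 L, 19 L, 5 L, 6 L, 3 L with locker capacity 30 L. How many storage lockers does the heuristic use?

4

Sorted descending: 23, 19, 18, 17, 6, 5, 3.
  23 → locker 1 (new)  [load 23/30]
  19 → locker 2 (new)  [load 19/30]
  18 → locker 3 (new)  [load 18/30]
  17 → locker 4 (new)  [load 17/30]
  6 → locker 1  [load 29/30]
  5 → locker 2  [load 24/30]
  3 → locker 2  [load 27/30]
4 storage lockers opened.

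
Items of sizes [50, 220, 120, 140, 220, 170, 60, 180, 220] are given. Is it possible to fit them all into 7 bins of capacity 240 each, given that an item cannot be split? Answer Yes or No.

A valid assignment using 7 bins:
  bin 1: 220 = 220
  bin 2: 220 = 220
  bin 3: 220 = 220
  bin 4: 180 + 60 = 240
  bin 5: 170 + 50 = 220
  bin 6: 140 = 140
  bin 7: 120 = 120
Every load is within 240, so 7 bins suffice.

Yes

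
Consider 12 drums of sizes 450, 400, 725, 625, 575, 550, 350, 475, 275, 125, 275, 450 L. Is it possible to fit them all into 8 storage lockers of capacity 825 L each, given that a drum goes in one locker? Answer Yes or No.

Yes

A valid assignment using 8 storage lockers:
  locker 1: 725 = 725
  locker 2: 625 + 125 = 750
  locker 3: 575 = 575
  locker 4: 550 + 275 = 825
  locker 5: 475 + 350 = 825
  locker 6: 450 + 275 = 725
  locker 7: 450 = 450
  locker 8: 400 = 400
Every load is within 825 L, so 8 storage lockers suffice.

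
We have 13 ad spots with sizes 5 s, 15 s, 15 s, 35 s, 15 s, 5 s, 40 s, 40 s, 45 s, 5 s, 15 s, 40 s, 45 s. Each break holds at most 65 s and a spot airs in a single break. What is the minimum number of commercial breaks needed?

Total = 45 + 45 + 40 + 40 + 40 + 35 + 15 + 15 + 15 + 15 + 5 + 5 + 5 = 320 s.
Lower bound: ⌈320/65⌉ = 5 commercial breaks.
Also, 6 ad spots each exceed 65/2 s, and no two of those can share a break, so at least 6 commercial breaks are needed.
A packing using 6 commercial breaks:
  break 1: 45 + 15 + 5 = 65
  break 2: 45 + 15 + 5 = 65
  break 3: 40 + 15 + 5 = 60
  break 4: 40 + 15 = 55
  break 5: 40 = 40
  break 6: 35 = 35
This matches the lower bound, so 6 is optimal.

6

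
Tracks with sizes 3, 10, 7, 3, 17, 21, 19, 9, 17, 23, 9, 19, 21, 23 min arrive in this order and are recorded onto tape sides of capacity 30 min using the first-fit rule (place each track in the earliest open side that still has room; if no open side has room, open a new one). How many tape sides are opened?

  3 → side 1 (new)  [load 3/30]
  10 → side 1  [load 13/30]
  7 → side 1  [load 20/30]
  3 → side 1  [load 23/30]
  17 → side 2 (new)  [load 17/30]
  21 → side 3 (new)  [load 21/30]
  19 → side 4 (new)  [load 19/30]
  9 → side 2  [load 26/30]
  17 → side 5 (new)  [load 17/30]
  23 → side 6 (new)  [load 23/30]
  9 → side 3  [load 30/30]
  19 → side 7 (new)  [load 19/30]
  21 → side 8 (new)  [load 21/30]
  23 → side 9 (new)  [load 23/30]
9 tape sides opened.

9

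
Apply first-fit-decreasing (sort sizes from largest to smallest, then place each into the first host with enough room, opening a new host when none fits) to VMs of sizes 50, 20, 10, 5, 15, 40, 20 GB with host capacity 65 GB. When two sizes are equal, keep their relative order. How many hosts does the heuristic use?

Sorted descending: 50, 40, 20, 20, 15, 10, 5.
  50 → host 1 (new)  [load 50/65]
  40 → host 2 (new)  [load 40/65]
  20 → host 2  [load 60/65]
  20 → host 3 (new)  [load 20/65]
  15 → host 1  [load 65/65]
  10 → host 3  [load 30/65]
  5 → host 2  [load 65/65]
3 hosts opened.

3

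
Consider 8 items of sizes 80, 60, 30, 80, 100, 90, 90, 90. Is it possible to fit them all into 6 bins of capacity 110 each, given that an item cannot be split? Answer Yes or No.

No

Total = 620; ⌈620/110⌉ = 6.
7 items each exceed half the capacity and cannot share a bin, forcing at least 7 bins.
At least 7 bins are required, but only 6 are allowed.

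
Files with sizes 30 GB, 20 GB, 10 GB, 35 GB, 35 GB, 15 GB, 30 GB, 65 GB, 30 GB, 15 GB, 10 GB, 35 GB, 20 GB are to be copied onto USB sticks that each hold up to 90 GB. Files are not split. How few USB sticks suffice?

4

Total = 65 + 35 + 35 + 35 + 30 + 30 + 30 + 20 + 20 + 15 + 15 + 10 + 10 = 350 GB.
Lower bound: ⌈350/90⌉ = 4 USB sticks.
A packing using 4 USB sticks:
  USB stick 1: 65 + 20 = 85
  USB stick 2: 35 + 35 + 20 = 90
  USB stick 3: 35 + 30 + 15 + 10 = 90
  USB stick 4: 30 + 30 + 15 + 10 = 85
This matches the lower bound, so 4 is optimal.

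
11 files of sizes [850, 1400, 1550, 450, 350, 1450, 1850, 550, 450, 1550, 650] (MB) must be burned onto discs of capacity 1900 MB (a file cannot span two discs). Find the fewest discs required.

Total = 1850 + 1550 + 1550 + 1450 + 1400 + 850 + 650 + 550 + 450 + 450 + 350 = 11100 MB.
Lower bound: ⌈11100/1900⌉ = 6 discs.
A packing using 7 discs:
  disc 1: 1850 = 1850
  disc 2: 1550 + 350 = 1900
  disc 3: 1550 = 1550
  disc 4: 1450 + 450 = 1900
  disc 5: 1400 + 450 = 1850
  disc 6: 850 + 650 = 1500
  disc 7: 550 = 550
No arrangement into 6 discs stays within capacity, so 7 is optimal.

7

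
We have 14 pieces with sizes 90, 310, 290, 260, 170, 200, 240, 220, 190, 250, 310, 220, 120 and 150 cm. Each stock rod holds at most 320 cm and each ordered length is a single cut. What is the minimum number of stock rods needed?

11

Total = 310 + 310 + 290 + 260 + 250 + 240 + 220 + 220 + 200 + 190 + 170 + 150 + 120 + 90 = 3020 cm.
Lower bound: ⌈3020/320⌉ = 10 stock rods.
Also, 11 pieces each exceed 160 cm, and no two of those can share a stock rod, so at least 11 stock rods are needed.
A packing using 11 stock rods:
  stock rod 1: 310 = 310
  stock rod 2: 310 = 310
  stock rod 3: 290 = 290
  stock rod 4: 260 = 260
  stock rod 5: 250 = 250
  stock rod 6: 240 = 240
  stock rod 7: 220 + 90 = 310
  stock rod 8: 220 = 220
  stock rod 9: 200 + 120 = 320
  stock rod 10: 190 = 190
  stock rod 11: 170 + 150 = 320
This matches the lower bound, so 11 is optimal.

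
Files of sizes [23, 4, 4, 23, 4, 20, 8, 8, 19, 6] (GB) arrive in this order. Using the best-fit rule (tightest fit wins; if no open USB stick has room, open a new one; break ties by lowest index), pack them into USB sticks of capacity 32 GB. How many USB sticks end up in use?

5

  23 → USB stick 1 (new)  [load 23/32]
  4 → USB stick 1  [load 27/32]
  4 → USB stick 1  [load 31/32]
  23 → USB stick 2 (new)  [load 23/32]
  4 → USB stick 2  [load 27/32]
  20 → USB stick 3 (new)  [load 20/32]
  8 → USB stick 3  [load 28/32]
  8 → USB stick 4 (new)  [load 8/32]
  19 → USB stick 4  [load 27/32]
  6 → USB stick 5 (new)  [load 6/32]
5 USB sticks opened.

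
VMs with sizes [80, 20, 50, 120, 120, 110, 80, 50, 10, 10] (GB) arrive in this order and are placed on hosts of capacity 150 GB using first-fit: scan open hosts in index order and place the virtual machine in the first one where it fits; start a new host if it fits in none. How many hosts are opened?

5

  80 → host 1 (new)  [load 80/150]
  20 → host 1  [load 100/150]
  50 → host 1  [load 150/150]
  120 → host 2 (new)  [load 120/150]
  120 → host 3 (new)  [load 120/150]
  110 → host 4 (new)  [load 110/150]
  80 → host 5 (new)  [load 80/150]
  50 → host 5  [load 130/150]
  10 → host 2  [load 130/150]
  10 → host 2  [load 140/150]
5 hosts opened.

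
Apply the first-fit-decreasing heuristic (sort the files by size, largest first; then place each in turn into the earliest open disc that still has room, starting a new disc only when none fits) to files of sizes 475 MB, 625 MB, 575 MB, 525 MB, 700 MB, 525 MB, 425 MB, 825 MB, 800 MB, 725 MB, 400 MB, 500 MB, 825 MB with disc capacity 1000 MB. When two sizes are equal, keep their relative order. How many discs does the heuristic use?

10

Sorted descending: 825, 825, 800, 725, 700, 625, 575, 525, 525, 500, 475, 425, 400.
  825 → disc 1 (new)  [load 825/1000]
  825 → disc 2 (new)  [load 825/1000]
  800 → disc 3 (new)  [load 800/1000]
  725 → disc 4 (new)  [load 725/1000]
  700 → disc 5 (new)  [load 700/1000]
  625 → disc 6 (new)  [load 625/1000]
  575 → disc 7 (new)  [load 575/1000]
  525 → disc 8 (new)  [load 525/1000]
  525 → disc 9 (new)  [load 525/1000]
  500 → disc 10 (new)  [load 500/1000]
  475 → disc 8  [load 1000/1000]
  425 → disc 7  [load 1000/1000]
  400 → disc 9  [load 925/1000]
10 discs opened.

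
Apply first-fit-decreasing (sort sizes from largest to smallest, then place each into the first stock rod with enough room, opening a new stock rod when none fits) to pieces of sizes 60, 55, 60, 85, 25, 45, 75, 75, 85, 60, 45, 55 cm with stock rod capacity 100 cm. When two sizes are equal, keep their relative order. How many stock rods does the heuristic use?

Sorted descending: 85, 85, 75, 75, 60, 60, 60, 55, 55, 45, 45, 25.
  85 → stock rod 1 (new)  [load 85/100]
  85 → stock rod 2 (new)  [load 85/100]
  75 → stock rod 3 (new)  [load 75/100]
  75 → stock rod 4 (new)  [load 75/100]
  60 → stock rod 5 (new)  [load 60/100]
  60 → stock rod 6 (new)  [load 60/100]
  60 → stock rod 7 (new)  [load 60/100]
  55 → stock rod 8 (new)  [load 55/100]
  55 → stock rod 9 (new)  [load 55/100]
  45 → stock rod 8  [load 100/100]
  45 → stock rod 9  [load 100/100]
  25 → stock rod 3  [load 100/100]
9 stock rods opened.

9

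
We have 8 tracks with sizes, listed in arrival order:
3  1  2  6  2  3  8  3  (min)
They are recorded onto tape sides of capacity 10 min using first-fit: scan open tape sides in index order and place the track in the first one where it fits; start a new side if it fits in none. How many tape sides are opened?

  3 → side 1 (new)  [load 3/10]
  1 → side 1  [load 4/10]
  2 → side 1  [load 6/10]
  6 → side 2 (new)  [load 6/10]
  2 → side 1  [load 8/10]
  3 → side 2  [load 9/10]
  8 → side 3 (new)  [load 8/10]
  3 → side 4 (new)  [load 3/10]
4 tape sides opened.

4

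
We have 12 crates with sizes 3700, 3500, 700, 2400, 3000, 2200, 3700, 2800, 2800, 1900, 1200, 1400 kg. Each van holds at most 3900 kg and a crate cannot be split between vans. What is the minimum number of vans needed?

Total = 3700 + 3700 + 3500 + 3000 + 2800 + 2800 + 2400 + 2200 + 1900 + 1400 + 1200 + 700 = 29300 kg.
Lower bound: ⌈29300/3900⌉ = 8 vans.
A packing using 9 vans:
  van 1: 3700 = 3700
  van 2: 3700 = 3700
  van 3: 3500 = 3500
  van 4: 3000 + 700 = 3700
  van 5: 2800 = 2800
  van 6: 2800 = 2800
  van 7: 2400 + 1400 = 3800
  van 8: 2200 + 1200 = 3400
  van 9: 1900 = 1900
No arrangement into 8 vans stays within capacity, so 9 is optimal.

9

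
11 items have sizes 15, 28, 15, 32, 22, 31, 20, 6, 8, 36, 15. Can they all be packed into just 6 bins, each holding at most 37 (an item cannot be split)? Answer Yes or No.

No

Total = 228; ⌈228/37⌉ = 7.
At least 7 bins are required, but only 6 are allowed.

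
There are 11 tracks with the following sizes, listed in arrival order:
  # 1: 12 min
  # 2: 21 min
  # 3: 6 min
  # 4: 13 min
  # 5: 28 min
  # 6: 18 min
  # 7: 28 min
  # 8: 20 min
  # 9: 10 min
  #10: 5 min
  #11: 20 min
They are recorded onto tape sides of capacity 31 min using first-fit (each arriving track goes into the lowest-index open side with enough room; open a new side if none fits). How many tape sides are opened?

  12 → side 1 (new)  [load 12/31]
  21 → side 2 (new)  [load 21/31]
  6 → side 1  [load 18/31]
  13 → side 1  [load 31/31]
  28 → side 3 (new)  [load 28/31]
  18 → side 4 (new)  [load 18/31]
  28 → side 5 (new)  [load 28/31]
  20 → side 6 (new)  [load 20/31]
  10 → side 2  [load 31/31]
  5 → side 4  [load 23/31]
  20 → side 7 (new)  [load 20/31]
7 tape sides opened.

7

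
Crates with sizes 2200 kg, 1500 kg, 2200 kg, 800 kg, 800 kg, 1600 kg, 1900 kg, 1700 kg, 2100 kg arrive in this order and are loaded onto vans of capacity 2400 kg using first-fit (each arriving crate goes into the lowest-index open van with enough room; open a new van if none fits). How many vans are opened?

7

  2200 → van 1 (new)  [load 2200/2400]
  1500 → van 2 (new)  [load 1500/2400]
  2200 → van 3 (new)  [load 2200/2400]
  800 → van 2  [load 2300/2400]
  800 → van 4 (new)  [load 800/2400]
  1600 → van 4  [load 2400/2400]
  1900 → van 5 (new)  [load 1900/2400]
  1700 → van 6 (new)  [load 1700/2400]
  2100 → van 7 (new)  [load 2100/2400]
7 vans opened.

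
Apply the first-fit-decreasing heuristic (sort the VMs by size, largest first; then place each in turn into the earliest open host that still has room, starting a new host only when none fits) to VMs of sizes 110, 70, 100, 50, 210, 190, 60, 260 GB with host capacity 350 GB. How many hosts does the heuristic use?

4

Sorted descending: 260, 210, 190, 110, 100, 70, 60, 50.
  260 → host 1 (new)  [load 260/350]
  210 → host 2 (new)  [load 210/350]
  190 → host 3 (new)  [load 190/350]
  110 → host 2  [load 320/350]
  100 → host 3  [load 290/350]
  70 → host 1  [load 330/350]
  60 → host 3  [load 350/350]
  50 → host 4 (new)  [load 50/350]
4 hosts opened.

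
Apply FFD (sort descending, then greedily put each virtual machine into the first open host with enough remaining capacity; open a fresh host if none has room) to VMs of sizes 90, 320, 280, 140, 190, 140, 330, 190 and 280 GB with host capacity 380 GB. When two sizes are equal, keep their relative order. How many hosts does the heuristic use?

6

Sorted descending: 330, 320, 280, 280, 190, 190, 140, 140, 90.
  330 → host 1 (new)  [load 330/380]
  320 → host 2 (new)  [load 320/380]
  280 → host 3 (new)  [load 280/380]
  280 → host 4 (new)  [load 280/380]
  190 → host 5 (new)  [load 190/380]
  190 → host 5  [load 380/380]
  140 → host 6 (new)  [load 140/380]
  140 → host 6  [load 280/380]
  90 → host 3  [load 370/380]
6 hosts opened.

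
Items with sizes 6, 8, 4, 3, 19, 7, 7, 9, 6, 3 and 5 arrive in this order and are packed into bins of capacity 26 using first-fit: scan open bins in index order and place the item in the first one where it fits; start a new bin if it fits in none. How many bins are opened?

4

  6 → bin 1 (new)  [load 6/26]
  8 → bin 1  [load 14/26]
  4 → bin 1  [load 18/26]
  3 → bin 1  [load 21/26]
  19 → bin 2 (new)  [load 19/26]
  7 → bin 2  [load 26/26]
  7 → bin 3 (new)  [load 7/26]
  9 → bin 3  [load 16/26]
  6 → bin 3  [load 22/26]
  3 → bin 1  [load 24/26]
  5 → bin 4 (new)  [load 5/26]
4 bins opened.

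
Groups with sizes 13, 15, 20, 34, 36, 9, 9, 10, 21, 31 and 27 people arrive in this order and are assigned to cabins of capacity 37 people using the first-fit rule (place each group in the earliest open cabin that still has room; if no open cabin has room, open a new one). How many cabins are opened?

7

  13 → cabin 1 (new)  [load 13/37]
  15 → cabin 1  [load 28/37]
  20 → cabin 2 (new)  [load 20/37]
  34 → cabin 3 (new)  [load 34/37]
  36 → cabin 4 (new)  [load 36/37]
  9 → cabin 1  [load 37/37]
  9 → cabin 2  [load 29/37]
  10 → cabin 5 (new)  [load 10/37]
  21 → cabin 5  [load 31/37]
  31 → cabin 6 (new)  [load 31/37]
  27 → cabin 7 (new)  [load 27/37]
7 cabins opened.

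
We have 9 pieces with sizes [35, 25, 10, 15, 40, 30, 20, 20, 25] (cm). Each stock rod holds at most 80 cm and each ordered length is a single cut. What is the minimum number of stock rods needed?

Total = 40 + 35 + 30 + 25 + 25 + 20 + 20 + 15 + 10 = 220 cm.
Lower bound: ⌈220/80⌉ = 3 stock rods.
A packing using 3 stock rods:
  stock rod 1: 40 + 35 = 75
  stock rod 2: 30 + 25 + 25 = 80
  stock rod 3: 20 + 20 + 15 + 10 = 65
This matches the lower bound, so 3 is optimal.

3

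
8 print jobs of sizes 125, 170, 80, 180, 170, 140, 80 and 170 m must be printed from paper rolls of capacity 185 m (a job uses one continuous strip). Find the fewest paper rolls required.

Total = 180 + 170 + 170 + 170 + 140 + 125 + 80 + 80 = 1115 m.
Lower bound: ⌈1115/185⌉ = 7 paper rolls.
A packing using 7 paper rolls:
  roll 1: 180 = 180
  roll 2: 170 = 170
  roll 3: 170 = 170
  roll 4: 170 = 170
  roll 5: 140 = 140
  roll 6: 125 = 125
  roll 7: 80 + 80 = 160
This matches the lower bound, so 7 is optimal.

7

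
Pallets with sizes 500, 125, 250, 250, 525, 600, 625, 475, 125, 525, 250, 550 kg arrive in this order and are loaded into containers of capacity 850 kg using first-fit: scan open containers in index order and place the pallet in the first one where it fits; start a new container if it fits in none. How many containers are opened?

  500 → container 1 (new)  [load 500/850]
  125 → container 1  [load 625/850]
  250 → container 2 (new)  [load 250/850]
  250 → container 2  [load 500/850]
  525 → container 3 (new)  [load 525/850]
  600 → container 4 (new)  [load 600/850]
  625 → container 5 (new)  [load 625/850]
  475 → container 6 (new)  [load 475/850]
  125 → container 1  [load 750/850]
  525 → container 7 (new)  [load 525/850]
  250 → container 2  [load 750/850]
  550 → container 8 (new)  [load 550/850]
8 containers opened.

8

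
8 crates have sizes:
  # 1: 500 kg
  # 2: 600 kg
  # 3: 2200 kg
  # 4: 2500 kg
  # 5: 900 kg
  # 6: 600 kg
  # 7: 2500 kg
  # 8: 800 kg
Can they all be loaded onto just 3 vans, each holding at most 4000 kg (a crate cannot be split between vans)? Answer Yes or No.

A valid assignment using 3 vans:
  van 1: 2500 + 900 + 600 = 4000
  van 2: 2500 + 800 + 600 = 3900
  van 3: 2200 + 500 = 2700
Every load is within 4000 kg, so 3 vans suffice.

Yes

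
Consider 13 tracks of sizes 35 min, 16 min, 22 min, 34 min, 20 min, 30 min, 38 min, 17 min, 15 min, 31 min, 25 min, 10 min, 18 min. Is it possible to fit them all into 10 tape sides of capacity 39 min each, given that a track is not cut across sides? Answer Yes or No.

A valid assignment using 9 tape sides:
  side 1: 38 = 38
  side 2: 35 = 35
  side 3: 34 = 34
  side 4: 31 = 31
  side 5: 30 = 30
  side 6: 25 + 10 = 35
  side 7: 22 + 17 = 39
  side 8: 20 + 18 = 38
  side 9: 16 + 15 = 31
That uses only 9 ≤ 10, so 10 tape sides are enough.

Yes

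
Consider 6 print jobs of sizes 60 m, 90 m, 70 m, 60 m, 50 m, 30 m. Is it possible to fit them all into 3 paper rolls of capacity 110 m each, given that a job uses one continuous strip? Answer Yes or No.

Total = 360 m; ⌈360/110⌉ = 4.
At least 4 paper rolls are required, but only 3 are allowed.

No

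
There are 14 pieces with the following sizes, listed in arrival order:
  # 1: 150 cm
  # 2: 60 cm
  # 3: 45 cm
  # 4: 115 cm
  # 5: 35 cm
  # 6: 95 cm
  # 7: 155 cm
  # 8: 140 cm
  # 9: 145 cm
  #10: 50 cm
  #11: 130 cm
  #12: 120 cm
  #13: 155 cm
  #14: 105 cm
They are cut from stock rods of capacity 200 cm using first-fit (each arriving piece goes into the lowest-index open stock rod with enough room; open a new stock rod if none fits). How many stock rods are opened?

  150 → stock rod 1 (new)  [load 150/200]
  60 → stock rod 2 (new)  [load 60/200]
  45 → stock rod 1  [load 195/200]
  115 → stock rod 2  [load 175/200]
  35 → stock rod 3 (new)  [load 35/200]
  95 → stock rod 3  [load 130/200]
  155 → stock rod 4 (new)  [load 155/200]
  140 → stock rod 5 (new)  [load 140/200]
  145 → stock rod 6 (new)  [load 145/200]
  50 → stock rod 3  [load 180/200]
  130 → stock rod 7 (new)  [load 130/200]
  120 → stock rod 8 (new)  [load 120/200]
  155 → stock rod 9 (new)  [load 155/200]
  105 → stock rod 10 (new)  [load 105/200]
10 stock rods opened.

10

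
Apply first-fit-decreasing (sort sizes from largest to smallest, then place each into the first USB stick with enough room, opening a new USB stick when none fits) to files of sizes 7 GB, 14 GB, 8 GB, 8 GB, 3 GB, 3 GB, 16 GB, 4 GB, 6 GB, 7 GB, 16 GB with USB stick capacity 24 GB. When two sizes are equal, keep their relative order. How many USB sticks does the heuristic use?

4

Sorted descending: 16, 16, 14, 8, 8, 7, 7, 6, 4, 3, 3.
  16 → USB stick 1 (new)  [load 16/24]
  16 → USB stick 2 (new)  [load 16/24]
  14 → USB stick 3 (new)  [load 14/24]
  8 → USB stick 1  [load 24/24]
  8 → USB stick 2  [load 24/24]
  7 → USB stick 3  [load 21/24]
  7 → USB stick 4 (new)  [load 7/24]
  6 → USB stick 4  [load 13/24]
  4 → USB stick 4  [load 17/24]
  3 → USB stick 3  [load 24/24]
  3 → USB stick 4  [load 20/24]
4 USB sticks opened.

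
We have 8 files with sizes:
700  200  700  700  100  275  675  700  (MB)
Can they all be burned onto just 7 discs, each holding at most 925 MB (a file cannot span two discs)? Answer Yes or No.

A valid assignment using 6 discs:
  disc 1: 700 + 200 = 900
  disc 2: 700 + 100 = 800
  disc 3: 700 = 700
  disc 4: 700 = 700
  disc 5: 675 = 675
  disc 6: 275 = 275
That uses only 6 ≤ 7, so 7 discs are enough.

Yes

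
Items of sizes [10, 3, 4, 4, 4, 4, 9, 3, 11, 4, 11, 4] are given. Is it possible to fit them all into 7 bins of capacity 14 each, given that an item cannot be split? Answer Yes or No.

A valid assignment using 6 bins:
  bin 1: 11 + 3 = 14
  bin 2: 11 + 3 = 14
  bin 3: 10 + 4 = 14
  bin 4: 9 + 4 = 13
  bin 5: 4 + 4 + 4 = 12
  bin 6: 4 = 4
That uses only 6 ≤ 7, so 7 bins are enough.

Yes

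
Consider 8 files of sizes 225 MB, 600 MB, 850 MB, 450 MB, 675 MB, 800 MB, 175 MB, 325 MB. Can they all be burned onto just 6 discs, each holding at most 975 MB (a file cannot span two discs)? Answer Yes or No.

A valid assignment using 5 discs:
  disc 1: 850 = 850
  disc 2: 800 + 175 = 975
  disc 3: 675 + 225 = 900
  disc 4: 600 + 325 = 925
  disc 5: 450 = 450
That uses only 5 ≤ 6, so 6 discs are enough.

Yes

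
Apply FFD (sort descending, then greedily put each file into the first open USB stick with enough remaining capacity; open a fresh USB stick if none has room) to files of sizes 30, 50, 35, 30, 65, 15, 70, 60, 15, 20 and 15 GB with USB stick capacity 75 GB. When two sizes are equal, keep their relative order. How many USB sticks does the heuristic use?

Sorted descending: 70, 65, 60, 50, 35, 30, 30, 20, 15, 15, 15.
  70 → USB stick 1 (new)  [load 70/75]
  65 → USB stick 2 (new)  [load 65/75]
  60 → USB stick 3 (new)  [load 60/75]
  50 → USB stick 4 (new)  [load 50/75]
  35 → USB stick 5 (new)  [load 35/75]
  30 → USB stick 5  [load 65/75]
  30 → USB stick 6 (new)  [load 30/75]
  20 → USB stick 4  [load 70/75]
  15 → USB stick 3  [load 75/75]
  15 → USB stick 6  [load 45/75]
  15 → USB stick 6  [load 60/75]
6 USB sticks opened.

6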